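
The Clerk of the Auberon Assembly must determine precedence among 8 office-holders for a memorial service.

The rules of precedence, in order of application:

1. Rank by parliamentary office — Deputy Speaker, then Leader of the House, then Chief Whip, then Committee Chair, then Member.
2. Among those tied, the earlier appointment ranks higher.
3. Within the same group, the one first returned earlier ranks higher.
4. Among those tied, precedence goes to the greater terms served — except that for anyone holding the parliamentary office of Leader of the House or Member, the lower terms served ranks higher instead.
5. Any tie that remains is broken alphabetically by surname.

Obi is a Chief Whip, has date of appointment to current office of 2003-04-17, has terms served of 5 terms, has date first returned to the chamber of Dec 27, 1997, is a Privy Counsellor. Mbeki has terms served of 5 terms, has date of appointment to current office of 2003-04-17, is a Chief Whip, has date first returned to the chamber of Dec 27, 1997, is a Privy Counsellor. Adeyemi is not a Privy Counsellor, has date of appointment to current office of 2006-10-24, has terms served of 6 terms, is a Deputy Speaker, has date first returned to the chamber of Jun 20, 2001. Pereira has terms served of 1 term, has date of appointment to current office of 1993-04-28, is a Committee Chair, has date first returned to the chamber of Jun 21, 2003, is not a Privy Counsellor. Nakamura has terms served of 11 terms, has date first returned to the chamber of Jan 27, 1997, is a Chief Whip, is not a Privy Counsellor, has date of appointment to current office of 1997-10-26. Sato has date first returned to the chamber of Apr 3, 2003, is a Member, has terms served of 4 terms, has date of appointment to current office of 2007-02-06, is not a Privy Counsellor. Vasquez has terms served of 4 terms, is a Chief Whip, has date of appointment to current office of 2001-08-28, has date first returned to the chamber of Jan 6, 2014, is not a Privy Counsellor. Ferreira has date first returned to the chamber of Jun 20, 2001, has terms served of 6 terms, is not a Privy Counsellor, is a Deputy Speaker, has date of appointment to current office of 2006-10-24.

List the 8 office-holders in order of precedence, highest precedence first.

Adeyemi, Ferreira, Nakamura, Vasquez, Mbeki, Obi, Pereira, Sato

By parliamentary office: Adeyemi and Ferreira (Deputy Speaker); then Nakamura, Vasquez, Mbeki and Obi (Chief Whip); then Pereira (Committee Chair); then Sato (Member).
Adeyemi and Ferreira both have date of appointment to current office 2006-10-24, so the next rule applies.
Adeyemi and Ferreira both have date first returned to the chamber Jun 20, 2001, so the next rule applies.
Adeyemi and Ferreira both have terms served 6 terms, so the next rule applies.
Among Adeyemi and Ferreira, alphabetically by surname: Adeyemi before Ferreira.
Among Nakamura, Vasquez, Mbeki and Obi, by date of appointment to current office (earlier first): Nakamura (1997-10-26) before Vasquez (2001-08-28) before Mbeki and Obi (2003-04-17).
Mbeki and Obi both have date first returned to the chamber Dec 27, 1997, so the next rule applies.
Mbeki and Obi both have terms served 5 terms, so the next rule applies.
Among Mbeki and Obi, alphabetically by surname: Mbeki before Obi.
Full order: Adeyemi, Ferreira, Nakamura, Vasquez, Mbeki, Obi, Pereira, Sato.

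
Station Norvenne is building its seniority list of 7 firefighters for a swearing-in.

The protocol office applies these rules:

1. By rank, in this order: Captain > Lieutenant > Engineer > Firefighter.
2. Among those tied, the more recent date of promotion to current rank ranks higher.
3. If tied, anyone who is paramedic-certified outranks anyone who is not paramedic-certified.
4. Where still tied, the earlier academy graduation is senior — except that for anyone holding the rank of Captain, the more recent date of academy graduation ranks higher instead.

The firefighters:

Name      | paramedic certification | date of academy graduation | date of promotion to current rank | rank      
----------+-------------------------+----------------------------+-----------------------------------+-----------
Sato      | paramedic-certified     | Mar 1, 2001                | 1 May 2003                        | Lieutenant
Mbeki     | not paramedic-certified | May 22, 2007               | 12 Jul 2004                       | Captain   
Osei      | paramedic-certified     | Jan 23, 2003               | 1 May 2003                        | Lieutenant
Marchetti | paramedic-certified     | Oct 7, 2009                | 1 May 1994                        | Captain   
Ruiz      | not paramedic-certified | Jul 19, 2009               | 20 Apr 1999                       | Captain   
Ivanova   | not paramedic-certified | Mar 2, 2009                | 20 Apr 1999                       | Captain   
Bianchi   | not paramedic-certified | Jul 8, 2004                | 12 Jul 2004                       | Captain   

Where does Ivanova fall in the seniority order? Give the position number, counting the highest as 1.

By rank: Mbeki, Bianchi, Ruiz, Ivanova and Marchetti (Captain); then Sato and Osei (Lieutenant).
Among Mbeki, Bianchi, Ruiz, Ivanova and Marchetti, by date of promotion to current rank (later first): Mbeki and Bianchi (12 Jul 2004) before Ruiz and Ivanova (20 Apr 1999) before Marchetti (1 May 1994).
Mbeki and Bianchi are each not paramedic-certified, so the next rule applies.
Among Mbeki and Bianchi, by date of academy graduation (later first) (reversed rule for this group): Mbeki (May 22, 2007) before Bianchi (Jul 8, 2004).
Ruiz and Ivanova are each not paramedic-certified, so the next rule applies.
Among Ruiz and Ivanova, by date of academy graduation (later first) (reversed rule for this group): Ruiz (Jul 19, 2009) before Ivanova (Mar 2, 2009).
Sato and Osei both have date of promotion to current rank 1 May 2003, so the next rule applies.
Sato and Osei are each paramedic-certified, so the next rule applies.
Among Sato and Osei, by date of academy graduation (earlier first): Sato (Mar 1, 2001) before Osei (Jan 23, 2003).
Order: Mbeki, Bianchi, Ruiz, Ivanova, Marchetti, Sato, Osei. So position 4.

4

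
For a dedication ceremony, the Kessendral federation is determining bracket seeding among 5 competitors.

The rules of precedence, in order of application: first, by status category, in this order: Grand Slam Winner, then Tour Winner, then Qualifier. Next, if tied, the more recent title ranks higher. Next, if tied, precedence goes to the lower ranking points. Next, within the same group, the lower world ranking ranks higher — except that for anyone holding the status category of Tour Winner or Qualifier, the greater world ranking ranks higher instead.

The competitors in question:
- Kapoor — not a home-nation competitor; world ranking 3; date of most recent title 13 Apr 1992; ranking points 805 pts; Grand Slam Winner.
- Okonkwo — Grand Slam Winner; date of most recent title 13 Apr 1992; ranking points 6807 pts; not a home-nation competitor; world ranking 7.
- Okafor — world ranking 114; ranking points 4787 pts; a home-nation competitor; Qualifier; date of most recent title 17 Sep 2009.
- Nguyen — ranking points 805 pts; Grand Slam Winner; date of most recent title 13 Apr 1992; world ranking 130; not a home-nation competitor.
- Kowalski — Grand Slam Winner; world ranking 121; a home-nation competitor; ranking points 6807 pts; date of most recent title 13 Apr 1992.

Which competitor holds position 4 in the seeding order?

By status category: Kapoor, Nguyen, Okonkwo and Kowalski (Grand Slam Winner); then Okafor (Qualifier).
Kapoor, Nguyen, Okonkwo and Kowalski all have date of most recent title 13 Apr 1992, so the next rule applies.
Among Kapoor, Nguyen, Okonkwo and Kowalski, by ranking points (lower first): Kapoor and Nguyen (805 pts) before Okonkwo and Kowalski (6807 pts).
Among Kapoor and Nguyen, by world ranking (lower first): Kapoor (3) before Nguyen (130).
Among Okonkwo and Kowalski, by world ranking (lower first): Okonkwo (7) before Kowalski (121).
Order: Kapoor, Nguyen, Okonkwo, Kowalski, Okafor.

Kowalski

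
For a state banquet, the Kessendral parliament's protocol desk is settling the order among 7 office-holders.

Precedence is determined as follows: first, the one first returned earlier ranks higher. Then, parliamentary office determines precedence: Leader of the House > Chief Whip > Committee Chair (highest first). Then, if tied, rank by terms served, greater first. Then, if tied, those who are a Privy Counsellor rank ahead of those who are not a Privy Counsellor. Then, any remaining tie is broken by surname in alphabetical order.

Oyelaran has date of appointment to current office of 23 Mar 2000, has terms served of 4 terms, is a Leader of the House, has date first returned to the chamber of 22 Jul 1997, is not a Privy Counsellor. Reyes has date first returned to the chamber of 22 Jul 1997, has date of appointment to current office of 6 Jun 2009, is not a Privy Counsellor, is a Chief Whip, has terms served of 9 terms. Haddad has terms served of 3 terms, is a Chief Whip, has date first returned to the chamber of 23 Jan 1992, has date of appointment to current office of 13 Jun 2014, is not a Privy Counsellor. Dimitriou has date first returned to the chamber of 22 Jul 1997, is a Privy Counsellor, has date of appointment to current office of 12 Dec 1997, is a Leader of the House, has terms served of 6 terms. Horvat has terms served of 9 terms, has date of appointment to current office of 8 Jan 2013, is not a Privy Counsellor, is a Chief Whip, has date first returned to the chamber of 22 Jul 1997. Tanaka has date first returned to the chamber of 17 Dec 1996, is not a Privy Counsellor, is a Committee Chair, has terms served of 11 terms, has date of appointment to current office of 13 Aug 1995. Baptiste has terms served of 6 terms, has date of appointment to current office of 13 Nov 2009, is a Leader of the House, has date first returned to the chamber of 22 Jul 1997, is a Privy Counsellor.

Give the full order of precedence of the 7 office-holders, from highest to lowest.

Haddad, Tanaka, Baptiste, Dimitriou, Oyelaran, Horvat, Reyes

By date first returned to the chamber (earlier first): Haddad (23 Jan 1992); then Tanaka (17 Dec 1996); then Baptiste, Dimitriou, Oyelaran, Horvat and Reyes (each 22 Jul 1997).
Among Baptiste, Dimitriou, Oyelaran, Horvat and Reyes, by parliamentary office: Baptiste, Dimitriou and Oyelaran (Leader of the House) before Horvat and Reyes (Chief Whip).
Among Baptiste, Dimitriou and Oyelaran, by terms served (higher first): Baptiste and Dimitriou (6 terms) before Oyelaran (4 terms).
Baptiste and Dimitriou are each a Privy Counsellor, so the next rule applies.
Among Baptiste and Dimitriou, alphabetically by surname: Baptiste before Dimitriou.
Horvat and Reyes both have terms served 9 terms, so the next rule applies.
Horvat and Reyes are each not a Privy Counsellor, so the next rule applies.
Among Horvat and Reyes, alphabetically by surname: Horvat before Reyes.
Full order: Haddad, Tanaka, Baptiste, Dimitriou, Oyelaran, Horvat, Reyes.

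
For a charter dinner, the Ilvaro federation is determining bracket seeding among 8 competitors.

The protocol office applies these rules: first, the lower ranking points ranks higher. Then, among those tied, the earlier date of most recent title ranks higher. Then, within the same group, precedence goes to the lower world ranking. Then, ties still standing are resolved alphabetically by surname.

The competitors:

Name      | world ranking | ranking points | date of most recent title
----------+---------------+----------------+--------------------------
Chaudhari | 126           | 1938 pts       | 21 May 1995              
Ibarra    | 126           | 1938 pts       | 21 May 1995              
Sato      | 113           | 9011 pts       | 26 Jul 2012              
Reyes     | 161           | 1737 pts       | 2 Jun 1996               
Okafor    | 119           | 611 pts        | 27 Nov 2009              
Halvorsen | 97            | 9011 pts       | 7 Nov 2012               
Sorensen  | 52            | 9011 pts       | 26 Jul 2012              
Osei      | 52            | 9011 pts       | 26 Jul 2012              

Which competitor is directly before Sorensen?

By ranking points (lower first): Okafor (611 pts); then Reyes (1737 pts); then Chaudhari and Ibarra (both 1938 pts); then Osei, Sorensen, Sato and Halvorsen (each 9011 pts).
Chaudhari and Ibarra both have date of most recent title 21 May 1995, so the next rule applies.
Chaudhari and Ibarra both have world ranking 126, so the next rule applies.
Among Chaudhari and Ibarra, alphabetically by surname: Chaudhari before Ibarra.
Among Osei, Sorensen, Sato and Halvorsen, by date of most recent title (earlier first): Osei, Sorensen and Sato (26 Jul 2012) before Halvorsen (7 Nov 2012).
Among Osei, Sorensen and Sato, by world ranking (lower first): Osei and Sorensen (52) before Sato (113).
Among Osei and Sorensen, alphabetically by surname: Osei before Sorensen.
Order: Okafor, Reyes, Chaudhari, Ibarra, Osei, Sorensen, Sato, Halvorsen.

Osei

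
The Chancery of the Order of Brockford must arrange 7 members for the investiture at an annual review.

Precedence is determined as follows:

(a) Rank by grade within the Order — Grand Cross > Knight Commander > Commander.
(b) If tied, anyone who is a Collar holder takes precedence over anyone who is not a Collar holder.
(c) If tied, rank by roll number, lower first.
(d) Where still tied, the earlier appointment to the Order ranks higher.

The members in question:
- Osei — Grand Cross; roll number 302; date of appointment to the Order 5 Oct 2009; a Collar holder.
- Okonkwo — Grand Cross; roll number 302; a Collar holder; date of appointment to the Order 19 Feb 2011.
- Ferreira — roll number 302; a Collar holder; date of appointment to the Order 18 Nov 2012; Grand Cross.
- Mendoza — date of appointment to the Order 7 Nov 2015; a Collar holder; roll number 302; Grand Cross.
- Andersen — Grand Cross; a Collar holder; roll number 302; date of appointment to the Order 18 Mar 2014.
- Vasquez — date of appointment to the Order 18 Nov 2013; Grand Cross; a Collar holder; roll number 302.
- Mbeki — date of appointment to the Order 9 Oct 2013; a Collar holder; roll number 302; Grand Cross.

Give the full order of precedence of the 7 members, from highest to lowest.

Osei, Okonkwo, Ferreira, Mbeki, Vasquez, Andersen, Mendoza

By grade within the Order: Osei, Okonkwo, Ferreira, Mbeki, Vasquez, Andersen and Mendoza (Grand Cross).
Osei, Okonkwo, Ferreira, Mbeki, Vasquez, Andersen and Mendoza are each a Collar holder, so the next rule applies.
Osei, Okonkwo, Ferreira, Mbeki, Vasquez, Andersen and Mendoza all have roll number 302, so the next rule applies.
Among Osei, Okonkwo, Ferreira, Mbeki, Vasquez, Andersen and Mendoza, by date of appointment to the Order (earlier first): Osei (5 Oct 2009) before Okonkwo (19 Feb 2011) before Ferreira (18 Nov 2012) before Mbeki (9 Oct 2013) before Vasquez (18 Nov 2013) before Andersen (18 Mar 2014) before Mendoza (7 Nov 2015).
Full order: Osei, Okonkwo, Ferreira, Mbeki, Vasquez, Andersen, Mendoza.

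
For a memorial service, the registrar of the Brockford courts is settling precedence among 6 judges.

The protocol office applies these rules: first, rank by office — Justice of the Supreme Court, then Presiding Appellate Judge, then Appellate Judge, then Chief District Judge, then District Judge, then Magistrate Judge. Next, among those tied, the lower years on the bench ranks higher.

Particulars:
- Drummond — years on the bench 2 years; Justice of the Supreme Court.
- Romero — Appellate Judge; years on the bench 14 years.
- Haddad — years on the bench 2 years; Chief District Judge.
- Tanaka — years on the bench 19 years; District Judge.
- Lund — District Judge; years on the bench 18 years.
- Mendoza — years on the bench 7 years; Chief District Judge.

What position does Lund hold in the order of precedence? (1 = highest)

5

By office: Drummond (Justice of the Supreme Court); then Romero (Appellate Judge); then Haddad and Mendoza (Chief District Judge); then Lund and Tanaka (District Judge).
Among Haddad and Mendoza, by years on the bench (lower first): Haddad (2 years) before Mendoza (7 years).
Among Lund and Tanaka, by years on the bench (lower first): Lund (18 years) before Tanaka (19 years).
Order: Drummond, Romero, Haddad, Mendoza, Lund, Tanaka. So position 5.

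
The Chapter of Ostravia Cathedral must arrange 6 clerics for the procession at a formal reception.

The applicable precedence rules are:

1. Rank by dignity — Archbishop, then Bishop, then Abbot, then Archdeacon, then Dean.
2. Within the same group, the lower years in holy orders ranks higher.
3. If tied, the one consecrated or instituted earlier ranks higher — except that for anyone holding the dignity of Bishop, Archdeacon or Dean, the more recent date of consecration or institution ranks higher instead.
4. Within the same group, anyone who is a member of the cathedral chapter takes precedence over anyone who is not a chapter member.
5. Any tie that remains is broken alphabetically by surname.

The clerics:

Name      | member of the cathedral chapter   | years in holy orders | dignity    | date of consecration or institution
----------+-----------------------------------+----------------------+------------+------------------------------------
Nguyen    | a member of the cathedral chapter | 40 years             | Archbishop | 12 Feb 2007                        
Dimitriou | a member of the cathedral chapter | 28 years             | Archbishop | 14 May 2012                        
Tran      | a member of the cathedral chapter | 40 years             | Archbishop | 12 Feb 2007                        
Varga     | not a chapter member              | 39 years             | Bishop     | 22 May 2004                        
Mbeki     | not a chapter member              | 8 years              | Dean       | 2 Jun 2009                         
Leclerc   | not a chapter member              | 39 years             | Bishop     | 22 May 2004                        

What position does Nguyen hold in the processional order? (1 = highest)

2

By dignity: Dimitriou, Nguyen and Tran (Archbishop); then Leclerc and Varga (Bishop); then Mbeki (Dean).
Among Dimitriou, Nguyen and Tran, by years in holy orders (lower first): Dimitriou (28 years) before Nguyen and Tran (40 years).
Nguyen and Tran both have date of consecration or institution 12 Feb 2007, so the next rule applies.
Nguyen and Tran are each a member of the cathedral chapter, so the next rule applies.
Among Nguyen and Tran, alphabetically by surname: Nguyen before Tran.
Leclerc and Varga both have years in holy orders 39 years, so the next rule applies.
Leclerc and Varga both have date of consecration or institution 22 May 2004, so the next rule applies.
Leclerc and Varga are each not a chapter member, so the next rule applies.
Among Leclerc and Varga, alphabetically by surname: Leclerc before Varga.
Order: Dimitriou, Nguyen, Tran, Leclerc, Varga, Mbeki. So position 2.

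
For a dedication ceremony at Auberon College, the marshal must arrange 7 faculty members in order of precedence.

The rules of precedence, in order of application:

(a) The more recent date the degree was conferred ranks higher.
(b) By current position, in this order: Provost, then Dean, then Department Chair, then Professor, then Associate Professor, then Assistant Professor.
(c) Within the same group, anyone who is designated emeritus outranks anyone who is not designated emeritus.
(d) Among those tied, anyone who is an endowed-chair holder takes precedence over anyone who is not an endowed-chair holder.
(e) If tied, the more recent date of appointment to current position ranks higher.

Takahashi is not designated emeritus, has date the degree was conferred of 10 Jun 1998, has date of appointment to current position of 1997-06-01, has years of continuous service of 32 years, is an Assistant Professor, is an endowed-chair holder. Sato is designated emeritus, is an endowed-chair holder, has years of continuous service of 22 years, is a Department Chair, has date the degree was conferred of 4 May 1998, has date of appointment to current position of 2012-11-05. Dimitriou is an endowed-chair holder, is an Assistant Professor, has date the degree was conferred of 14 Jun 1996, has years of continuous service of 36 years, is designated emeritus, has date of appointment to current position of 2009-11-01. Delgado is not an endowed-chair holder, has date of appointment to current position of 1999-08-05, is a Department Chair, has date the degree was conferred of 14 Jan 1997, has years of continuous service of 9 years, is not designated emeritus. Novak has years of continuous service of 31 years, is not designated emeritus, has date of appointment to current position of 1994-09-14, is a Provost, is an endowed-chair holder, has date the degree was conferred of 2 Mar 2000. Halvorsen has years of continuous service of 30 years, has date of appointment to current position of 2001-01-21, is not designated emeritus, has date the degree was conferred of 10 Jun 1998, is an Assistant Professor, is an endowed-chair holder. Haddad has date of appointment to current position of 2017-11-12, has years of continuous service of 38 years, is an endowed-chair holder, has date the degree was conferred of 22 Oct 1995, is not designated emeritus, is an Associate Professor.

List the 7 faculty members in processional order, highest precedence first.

By date the degree was conferred (later first): Novak (2 Mar 2000); then Halvorsen and Takahashi (both 10 Jun 1998); then Sato (4 May 1998); then Delgado (14 Jan 1997); then Dimitriou (14 Jun 1996); then Haddad (22 Oct 1995).
Halvorsen and Takahashi are each Assistant Professor, so the next rule applies.
Halvorsen and Takahashi are each not designated emeritus, so the next rule applies.
Halvorsen and Takahashi are each an endowed-chair holder, so the next rule applies.
Among Halvorsen and Takahashi, by date of appointment to current position (later first): Halvorsen (2001-01-21) before Takahashi (1997-06-01).
Full order: Novak, Halvorsen, Takahashi, Sato, Delgado, Dimitriou, Haddad.

Novak, Halvorsen, Takahashi, Sato, Delgado, Dimitriou, Haddad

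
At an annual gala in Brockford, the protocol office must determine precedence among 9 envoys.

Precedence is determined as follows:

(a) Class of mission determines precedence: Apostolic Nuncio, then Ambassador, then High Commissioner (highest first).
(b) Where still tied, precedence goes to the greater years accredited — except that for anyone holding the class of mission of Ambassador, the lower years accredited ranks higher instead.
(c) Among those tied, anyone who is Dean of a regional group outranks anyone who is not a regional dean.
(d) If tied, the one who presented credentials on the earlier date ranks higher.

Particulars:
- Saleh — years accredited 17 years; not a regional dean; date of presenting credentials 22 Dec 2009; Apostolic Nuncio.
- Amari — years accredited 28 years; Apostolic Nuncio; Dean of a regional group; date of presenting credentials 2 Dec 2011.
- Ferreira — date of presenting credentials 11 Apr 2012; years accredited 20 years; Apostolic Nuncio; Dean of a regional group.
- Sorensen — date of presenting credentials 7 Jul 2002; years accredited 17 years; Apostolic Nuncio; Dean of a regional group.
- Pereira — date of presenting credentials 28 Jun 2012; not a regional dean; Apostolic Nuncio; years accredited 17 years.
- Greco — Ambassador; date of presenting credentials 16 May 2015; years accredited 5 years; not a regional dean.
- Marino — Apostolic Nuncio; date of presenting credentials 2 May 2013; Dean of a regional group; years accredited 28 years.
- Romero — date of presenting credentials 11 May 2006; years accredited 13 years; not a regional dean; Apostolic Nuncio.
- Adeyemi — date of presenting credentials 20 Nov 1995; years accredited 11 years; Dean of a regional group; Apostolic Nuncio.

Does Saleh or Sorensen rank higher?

Sorensen

By class of mission: Amari, Marino, Ferreira, Sorensen, Saleh, Pereira, Romero and Adeyemi (Apostolic Nuncio); then Greco (Ambassador).
Among Amari, Marino, Ferreira, Sorensen, Saleh, Pereira, Romero and Adeyemi, by years accredited (higher first): Amari and Marino (28 years) before Ferreira (20 years) before Sorensen, Saleh and Pereira (17 years) before Romero (13 years) before Adeyemi (11 years).
Amari and Marino are each Dean of a regional group, so the next rule applies.
Among Amari and Marino, by date of presenting credentials (earlier first): Amari (2 Dec 2011) before Marino (2 May 2013).
Among Sorensen, Saleh and Pereira, Dean of a regional group before not a regional dean: Sorensen (Dean of a regional group) before Saleh and Pereira (not a regional dean).
Among Saleh and Pereira, by date of presenting credentials (earlier first): Saleh (22 Dec 2009) before Pereira (28 Jun 2012).
So Sorensen takes precedence.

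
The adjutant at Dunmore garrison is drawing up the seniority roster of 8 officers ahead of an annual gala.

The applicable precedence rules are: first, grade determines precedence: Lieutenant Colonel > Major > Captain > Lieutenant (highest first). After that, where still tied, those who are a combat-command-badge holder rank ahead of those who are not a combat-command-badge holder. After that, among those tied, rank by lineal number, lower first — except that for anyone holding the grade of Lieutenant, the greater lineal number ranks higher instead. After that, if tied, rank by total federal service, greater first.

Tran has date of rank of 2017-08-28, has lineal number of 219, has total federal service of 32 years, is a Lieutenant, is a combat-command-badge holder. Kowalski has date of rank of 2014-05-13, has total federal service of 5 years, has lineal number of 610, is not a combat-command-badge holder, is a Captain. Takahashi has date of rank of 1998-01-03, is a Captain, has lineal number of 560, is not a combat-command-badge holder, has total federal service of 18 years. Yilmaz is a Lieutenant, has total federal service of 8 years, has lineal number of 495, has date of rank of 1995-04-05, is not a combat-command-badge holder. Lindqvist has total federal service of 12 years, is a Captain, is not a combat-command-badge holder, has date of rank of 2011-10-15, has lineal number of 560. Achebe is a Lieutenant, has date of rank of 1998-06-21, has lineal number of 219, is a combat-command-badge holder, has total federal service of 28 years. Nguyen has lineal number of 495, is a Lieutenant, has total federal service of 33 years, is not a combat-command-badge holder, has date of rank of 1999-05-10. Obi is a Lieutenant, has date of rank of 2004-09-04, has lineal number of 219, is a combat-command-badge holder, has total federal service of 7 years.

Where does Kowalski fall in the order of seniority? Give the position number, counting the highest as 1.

By grade: Takahashi, Lindqvist and Kowalski (Captain); then Tran, Achebe, Obi, Nguyen and Yilmaz (Lieutenant).
Takahashi, Lindqvist and Kowalski are each not a combat-command-badge holder, so the next rule applies.
Among Takahashi, Lindqvist and Kowalski, by lineal number (lower first): Takahashi and Lindqvist (560) before Kowalski (610).
Among Takahashi and Lindqvist, by total federal service (higher first): Takahashi (18 years) before Lindqvist (12 years).
Among Tran, Achebe, Obi, Nguyen and Yilmaz, a combat-command-badge holder before not a combat-command-badge holder: Tran, Achebe and Obi (a combat-command-badge holder) before Nguyen and Yilmaz (not a combat-command-badge holder).
Tran, Achebe and Obi all have lineal number 219, so the next rule applies.
Among Tran, Achebe and Obi, by total federal service (higher first): Tran (32 years) before Achebe (28 years) before Obi (7 years).
Nguyen and Yilmaz both have lineal number 495, so the next rule applies.
Among Nguyen and Yilmaz, by total federal service (higher first): Nguyen (33 years) before Yilmaz (8 years).
Order: Takahashi, Lindqvist, Kowalski, Tran, Achebe, Obi, Nguyen, Yilmaz. So position 3.

3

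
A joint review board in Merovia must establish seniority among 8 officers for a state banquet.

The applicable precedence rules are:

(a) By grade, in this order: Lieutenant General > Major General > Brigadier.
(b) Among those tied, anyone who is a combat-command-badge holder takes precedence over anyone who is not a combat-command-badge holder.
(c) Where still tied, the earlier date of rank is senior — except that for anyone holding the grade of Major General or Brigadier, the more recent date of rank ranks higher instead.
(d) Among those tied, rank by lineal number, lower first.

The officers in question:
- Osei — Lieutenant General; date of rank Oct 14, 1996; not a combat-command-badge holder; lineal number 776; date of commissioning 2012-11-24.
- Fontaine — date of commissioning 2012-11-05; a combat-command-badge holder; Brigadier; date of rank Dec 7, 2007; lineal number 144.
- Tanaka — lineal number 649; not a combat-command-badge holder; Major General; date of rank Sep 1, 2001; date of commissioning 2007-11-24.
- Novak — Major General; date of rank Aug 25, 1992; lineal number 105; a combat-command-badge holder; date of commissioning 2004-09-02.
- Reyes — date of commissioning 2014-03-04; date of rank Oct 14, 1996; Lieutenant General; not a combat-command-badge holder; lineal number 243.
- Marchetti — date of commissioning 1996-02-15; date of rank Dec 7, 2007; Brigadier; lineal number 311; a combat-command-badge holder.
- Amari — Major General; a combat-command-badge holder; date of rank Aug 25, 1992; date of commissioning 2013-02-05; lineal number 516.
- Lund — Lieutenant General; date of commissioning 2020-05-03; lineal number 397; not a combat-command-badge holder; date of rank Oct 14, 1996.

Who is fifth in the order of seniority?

By grade: Reyes, Lund and Osei (Lieutenant General); then Novak, Amari and Tanaka (Major General); then Fontaine and Marchetti (Brigadier).
Reyes, Lund and Osei are each not a combat-command-badge holder, so the next rule applies.
Reyes, Lund and Osei all have date of rank Oct 14, 1996, so the next rule applies.
Among Reyes, Lund and Osei, by lineal number (lower first): Reyes (243) before Lund (397) before Osei (776).
Among Novak, Amari and Tanaka, a combat-command-badge holder before not a combat-command-badge holder: Novak and Amari (a combat-command-badge holder) before Tanaka (not a combat-command-badge holder).
Novak and Amari both have date of rank Aug 25, 1992, so the next rule applies.
Among Novak and Amari, by lineal number (lower first): Novak (105) before Amari (516).
Fontaine and Marchetti are each a combat-command-badge holder, so the next rule applies.
Fontaine and Marchetti both have date of rank Dec 7, 2007, so the next rule applies.
Among Fontaine and Marchetti, by lineal number (lower first): Fontaine (144) before Marchetti (311).
Order: Reyes, Lund, Osei, Novak, Amari, Tanaka, Fontaine, Marchetti.

Amari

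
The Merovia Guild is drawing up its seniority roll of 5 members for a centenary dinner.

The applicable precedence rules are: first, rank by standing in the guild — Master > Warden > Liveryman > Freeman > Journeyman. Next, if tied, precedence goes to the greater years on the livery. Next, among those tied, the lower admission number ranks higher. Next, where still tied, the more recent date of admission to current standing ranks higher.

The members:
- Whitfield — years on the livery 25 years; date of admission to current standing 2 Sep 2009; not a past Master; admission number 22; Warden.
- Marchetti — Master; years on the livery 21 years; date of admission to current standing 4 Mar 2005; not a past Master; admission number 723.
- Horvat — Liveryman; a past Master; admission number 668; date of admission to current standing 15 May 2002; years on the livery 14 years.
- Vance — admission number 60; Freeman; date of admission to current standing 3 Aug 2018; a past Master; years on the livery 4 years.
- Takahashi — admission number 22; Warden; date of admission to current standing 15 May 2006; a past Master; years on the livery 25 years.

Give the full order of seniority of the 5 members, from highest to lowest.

Marchetti, Whitfield, Takahashi, Horvat, Vance

By standing in the guild: Marchetti (Master); then Whitfield and Takahashi (Warden); then Horvat (Liveryman); then Vance (Freeman).
Whitfield and Takahashi both have years on the livery 25 years, so the next rule applies.
Whitfield and Takahashi both have admission number 22, so the next rule applies.
Among Whitfield and Takahashi, by date of admission to current standing (later first): Whitfield (2 Sep 2009) before Takahashi (15 May 2006).
Full order: Marchetti, Whitfield, Takahashi, Horvat, Vance.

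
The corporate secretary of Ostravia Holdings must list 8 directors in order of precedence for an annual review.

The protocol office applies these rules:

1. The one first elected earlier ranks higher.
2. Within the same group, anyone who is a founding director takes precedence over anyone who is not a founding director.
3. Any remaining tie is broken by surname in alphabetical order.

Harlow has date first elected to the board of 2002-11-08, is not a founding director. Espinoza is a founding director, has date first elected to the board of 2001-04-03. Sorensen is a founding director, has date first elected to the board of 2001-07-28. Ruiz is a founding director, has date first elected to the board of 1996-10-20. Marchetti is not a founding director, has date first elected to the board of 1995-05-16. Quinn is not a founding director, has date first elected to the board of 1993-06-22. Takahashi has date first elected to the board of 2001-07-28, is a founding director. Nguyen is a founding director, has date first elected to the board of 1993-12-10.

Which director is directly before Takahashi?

Sorensen

By date first elected to the board (earlier first): Quinn (1993-06-22); then Nguyen (1993-12-10); then Marchetti (1995-05-16); then Ruiz (1996-10-20); then Espinoza (2001-04-03); then Sorensen and Takahashi (both 2001-07-28); then Harlow (2002-11-08).
Sorensen and Takahashi are each a founding director, so the next rule applies.
Among Sorensen and Takahashi, alphabetically by surname: Sorensen before Takahashi.
Order: Quinn, Nguyen, Marchetti, Ruiz, Espinoza, Sorensen, Takahashi, Harlow.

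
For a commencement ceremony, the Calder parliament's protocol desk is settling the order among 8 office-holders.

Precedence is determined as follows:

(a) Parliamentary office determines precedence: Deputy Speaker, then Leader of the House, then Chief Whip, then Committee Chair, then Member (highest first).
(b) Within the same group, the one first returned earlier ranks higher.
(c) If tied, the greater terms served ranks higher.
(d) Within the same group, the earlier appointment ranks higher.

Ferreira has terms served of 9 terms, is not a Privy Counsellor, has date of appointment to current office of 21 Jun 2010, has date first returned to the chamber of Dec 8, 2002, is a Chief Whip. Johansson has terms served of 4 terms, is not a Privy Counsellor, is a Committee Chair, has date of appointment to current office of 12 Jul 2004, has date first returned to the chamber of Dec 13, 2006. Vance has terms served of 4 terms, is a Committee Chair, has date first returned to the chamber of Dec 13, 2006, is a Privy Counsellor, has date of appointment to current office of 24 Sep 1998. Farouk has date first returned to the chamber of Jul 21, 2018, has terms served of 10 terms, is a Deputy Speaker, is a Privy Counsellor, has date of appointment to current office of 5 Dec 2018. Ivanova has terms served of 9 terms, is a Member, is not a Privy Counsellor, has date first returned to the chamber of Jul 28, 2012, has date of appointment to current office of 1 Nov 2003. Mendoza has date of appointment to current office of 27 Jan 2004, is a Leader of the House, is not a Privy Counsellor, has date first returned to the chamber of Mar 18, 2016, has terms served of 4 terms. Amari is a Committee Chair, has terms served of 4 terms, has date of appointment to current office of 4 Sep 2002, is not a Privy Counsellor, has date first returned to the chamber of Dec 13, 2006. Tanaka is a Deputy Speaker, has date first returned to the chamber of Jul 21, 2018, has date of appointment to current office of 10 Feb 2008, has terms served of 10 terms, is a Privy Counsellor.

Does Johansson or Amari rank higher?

By parliamentary office: Tanaka and Farouk (Deputy Speaker); then Mendoza (Leader of the House); then Ferreira (Chief Whip); then Vance, Amari and Johansson (Committee Chair); then Ivanova (Member).
Tanaka and Farouk both have date first returned to the chamber Jul 21, 2018, so the next rule applies.
Tanaka and Farouk both have terms served 10 terms, so the next rule applies.
Among Tanaka and Farouk, by date of appointment to current office (earlier first): Tanaka (10 Feb 2008) before Farouk (5 Dec 2018).
Vance, Amari and Johansson all have date first returned to the chamber Dec 13, 2006, so the next rule applies.
Vance, Amari and Johansson all have terms served 4 terms, so the next rule applies.
Among Vance, Amari and Johansson, by date of appointment to current office (earlier first): Vance (24 Sep 1998) before Amari (4 Sep 2002) before Johansson (12 Jul 2004).
So Amari takes precedence.

Amari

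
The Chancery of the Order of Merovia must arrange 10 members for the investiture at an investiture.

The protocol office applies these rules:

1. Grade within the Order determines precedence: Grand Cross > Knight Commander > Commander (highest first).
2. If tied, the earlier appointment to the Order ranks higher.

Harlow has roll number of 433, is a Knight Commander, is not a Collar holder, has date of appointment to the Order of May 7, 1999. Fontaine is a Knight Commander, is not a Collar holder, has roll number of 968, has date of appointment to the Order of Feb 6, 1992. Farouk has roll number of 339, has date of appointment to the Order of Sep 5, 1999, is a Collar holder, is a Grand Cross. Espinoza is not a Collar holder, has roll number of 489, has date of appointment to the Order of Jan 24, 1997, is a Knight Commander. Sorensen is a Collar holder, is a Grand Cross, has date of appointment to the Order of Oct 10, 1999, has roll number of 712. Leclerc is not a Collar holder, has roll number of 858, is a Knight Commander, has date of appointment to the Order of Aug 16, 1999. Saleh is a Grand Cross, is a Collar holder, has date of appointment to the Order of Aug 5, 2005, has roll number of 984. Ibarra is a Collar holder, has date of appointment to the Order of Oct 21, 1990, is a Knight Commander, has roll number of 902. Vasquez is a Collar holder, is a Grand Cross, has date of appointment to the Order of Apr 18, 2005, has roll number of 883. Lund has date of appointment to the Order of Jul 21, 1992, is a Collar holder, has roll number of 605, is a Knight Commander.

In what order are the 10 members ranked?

Farouk, Sorensen, Vasquez, Saleh, Ibarra, Fontaine, Lund, Espinoza, Harlow, Leclerc

By grade within the Order: Farouk, Sorensen, Vasquez and Saleh (Grand Cross); then Ibarra, Fontaine, Lund, Espinoza, Harlow and Leclerc (Knight Commander).
Among Farouk, Sorensen, Vasquez and Saleh, by date of appointment to the Order (earlier first): Farouk (Sep 5, 1999) before Sorensen (Oct 10, 1999) before Vasquez (Apr 18, 2005) before Saleh (Aug 5, 2005).
Among Ibarra, Fontaine, Lund, Espinoza, Harlow and Leclerc, by date of appointment to the Order (earlier first): Ibarra (Oct 21, 1990) before Fontaine (Feb 6, 1992) before Lund (Jul 21, 1992) before Espinoza (Jan 24, 1997) before Harlow (May 7, 1999) before Leclerc (Aug 16, 1999).
Full order: Farouk, Sorensen, Vasquez, Saleh, Ibarra, Fontaine, Lund, Espinoza, Harlow, Leclerc.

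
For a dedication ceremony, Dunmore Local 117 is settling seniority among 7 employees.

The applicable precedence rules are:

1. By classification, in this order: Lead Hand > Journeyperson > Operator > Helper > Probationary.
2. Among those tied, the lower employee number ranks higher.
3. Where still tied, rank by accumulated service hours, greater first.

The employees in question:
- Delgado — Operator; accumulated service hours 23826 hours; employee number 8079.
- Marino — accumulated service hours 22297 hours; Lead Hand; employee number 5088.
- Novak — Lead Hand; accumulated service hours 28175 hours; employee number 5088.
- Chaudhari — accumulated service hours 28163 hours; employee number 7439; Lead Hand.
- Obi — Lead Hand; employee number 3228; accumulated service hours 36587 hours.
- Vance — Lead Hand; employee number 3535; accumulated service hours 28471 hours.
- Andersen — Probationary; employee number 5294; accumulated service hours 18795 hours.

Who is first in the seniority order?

By classification: Obi, Vance, Novak, Marino and Chaudhari (Lead Hand); then Delgado (Operator); then Andersen (Probationary).
Among Obi, Vance, Novak, Marino and Chaudhari, by employee number (lower first): Obi (3228) before Vance (3535) before Novak and Marino (5088) before Chaudhari (7439).
Among Novak and Marino, by accumulated service hours (higher first): Novak (28175 hours) before Marino (22297 hours).
Order: Obi, Vance, Novak, Marino, Chaudhari, Delgado, Andersen.

Obi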